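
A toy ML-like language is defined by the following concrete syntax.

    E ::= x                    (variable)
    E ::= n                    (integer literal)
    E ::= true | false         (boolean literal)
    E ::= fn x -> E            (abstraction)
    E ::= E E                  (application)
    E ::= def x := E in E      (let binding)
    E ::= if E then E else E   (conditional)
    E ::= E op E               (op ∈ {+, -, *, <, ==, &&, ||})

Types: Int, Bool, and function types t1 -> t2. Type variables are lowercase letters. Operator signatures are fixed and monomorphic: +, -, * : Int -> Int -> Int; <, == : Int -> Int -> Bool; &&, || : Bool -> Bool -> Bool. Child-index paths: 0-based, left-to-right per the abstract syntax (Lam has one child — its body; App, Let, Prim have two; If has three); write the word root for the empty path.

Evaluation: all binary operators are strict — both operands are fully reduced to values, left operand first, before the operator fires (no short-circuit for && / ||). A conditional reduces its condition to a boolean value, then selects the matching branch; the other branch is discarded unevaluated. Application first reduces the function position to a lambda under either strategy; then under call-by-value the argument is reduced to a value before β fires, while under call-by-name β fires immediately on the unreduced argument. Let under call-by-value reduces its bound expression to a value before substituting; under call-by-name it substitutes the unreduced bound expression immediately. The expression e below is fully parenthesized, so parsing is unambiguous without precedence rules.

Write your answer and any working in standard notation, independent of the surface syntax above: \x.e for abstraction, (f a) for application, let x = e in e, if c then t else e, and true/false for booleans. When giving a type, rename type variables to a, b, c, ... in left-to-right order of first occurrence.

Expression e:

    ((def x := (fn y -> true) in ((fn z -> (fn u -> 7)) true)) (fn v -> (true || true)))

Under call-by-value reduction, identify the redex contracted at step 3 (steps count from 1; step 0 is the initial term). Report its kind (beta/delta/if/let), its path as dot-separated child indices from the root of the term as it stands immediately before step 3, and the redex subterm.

Answer: beta at root : ((\u.7) (\v.(true || true)))

Derivation:
step 0: ((let x = (\y.true) in ((\z.(\u.7)) true)) (\v.(true || true)))
step 1: [let@0] (((\z.(\u.7)) true) (\v.(true || true)))
step 2: [beta@0] ((\u.7) (\v.(true || true)))
step 3: [beta@root] 7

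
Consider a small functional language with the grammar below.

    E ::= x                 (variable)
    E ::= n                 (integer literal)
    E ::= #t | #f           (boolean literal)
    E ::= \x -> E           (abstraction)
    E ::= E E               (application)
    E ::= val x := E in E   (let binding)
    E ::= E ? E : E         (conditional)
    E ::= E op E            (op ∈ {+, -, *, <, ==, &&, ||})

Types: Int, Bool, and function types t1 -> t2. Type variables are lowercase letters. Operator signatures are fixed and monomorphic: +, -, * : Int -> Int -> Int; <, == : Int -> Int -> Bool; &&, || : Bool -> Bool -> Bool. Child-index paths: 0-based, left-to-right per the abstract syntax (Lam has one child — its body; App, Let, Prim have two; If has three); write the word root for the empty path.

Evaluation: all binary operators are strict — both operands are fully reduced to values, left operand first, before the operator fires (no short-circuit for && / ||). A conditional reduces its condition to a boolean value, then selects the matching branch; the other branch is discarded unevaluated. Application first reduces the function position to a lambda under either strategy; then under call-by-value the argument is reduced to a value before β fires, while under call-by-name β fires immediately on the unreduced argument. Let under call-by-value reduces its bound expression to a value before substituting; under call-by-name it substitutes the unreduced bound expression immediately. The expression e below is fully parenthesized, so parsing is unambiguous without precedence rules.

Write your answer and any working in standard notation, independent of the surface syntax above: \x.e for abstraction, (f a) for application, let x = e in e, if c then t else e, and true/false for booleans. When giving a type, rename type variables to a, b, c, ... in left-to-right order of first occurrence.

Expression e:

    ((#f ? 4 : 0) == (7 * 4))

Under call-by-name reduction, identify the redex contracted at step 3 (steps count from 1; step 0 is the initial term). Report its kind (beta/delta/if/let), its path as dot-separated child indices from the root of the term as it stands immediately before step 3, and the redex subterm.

Working:
step 0: ((if false then 4 else 0) == (7 * 4))
step 1: [if@0] (0 == (7 * 4))
step 2: [delta@1] (0 == 28)
step 3: [delta@root] false

Answer: delta at root : (0 == 28)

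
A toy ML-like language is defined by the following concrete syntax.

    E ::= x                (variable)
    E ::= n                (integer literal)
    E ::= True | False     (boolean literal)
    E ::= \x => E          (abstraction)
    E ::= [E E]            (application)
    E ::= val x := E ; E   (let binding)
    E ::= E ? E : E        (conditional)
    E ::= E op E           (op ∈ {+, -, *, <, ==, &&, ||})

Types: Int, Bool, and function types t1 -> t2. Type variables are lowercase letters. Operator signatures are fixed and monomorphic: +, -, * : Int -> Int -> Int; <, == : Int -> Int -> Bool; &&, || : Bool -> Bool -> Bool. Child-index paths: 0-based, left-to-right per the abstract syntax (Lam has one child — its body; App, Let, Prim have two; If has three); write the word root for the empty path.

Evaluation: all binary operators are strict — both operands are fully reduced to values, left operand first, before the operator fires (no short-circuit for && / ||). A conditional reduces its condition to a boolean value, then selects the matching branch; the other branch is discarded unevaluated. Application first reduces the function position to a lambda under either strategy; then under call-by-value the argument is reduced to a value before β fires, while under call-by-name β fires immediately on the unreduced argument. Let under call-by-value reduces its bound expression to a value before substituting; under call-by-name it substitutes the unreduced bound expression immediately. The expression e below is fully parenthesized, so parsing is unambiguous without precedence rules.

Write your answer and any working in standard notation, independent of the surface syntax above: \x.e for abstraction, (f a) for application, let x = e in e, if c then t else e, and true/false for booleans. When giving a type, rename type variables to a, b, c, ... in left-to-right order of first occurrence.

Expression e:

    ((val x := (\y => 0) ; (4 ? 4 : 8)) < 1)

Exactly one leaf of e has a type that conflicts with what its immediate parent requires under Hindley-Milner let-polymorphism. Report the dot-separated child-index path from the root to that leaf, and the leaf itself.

Working:
\y._ : a -> Int
let x : forall. a -> Int
  unify Int ~ Bool
  FAIL: mismatch Int ~ Bool

Answer: 0.1.0 : 4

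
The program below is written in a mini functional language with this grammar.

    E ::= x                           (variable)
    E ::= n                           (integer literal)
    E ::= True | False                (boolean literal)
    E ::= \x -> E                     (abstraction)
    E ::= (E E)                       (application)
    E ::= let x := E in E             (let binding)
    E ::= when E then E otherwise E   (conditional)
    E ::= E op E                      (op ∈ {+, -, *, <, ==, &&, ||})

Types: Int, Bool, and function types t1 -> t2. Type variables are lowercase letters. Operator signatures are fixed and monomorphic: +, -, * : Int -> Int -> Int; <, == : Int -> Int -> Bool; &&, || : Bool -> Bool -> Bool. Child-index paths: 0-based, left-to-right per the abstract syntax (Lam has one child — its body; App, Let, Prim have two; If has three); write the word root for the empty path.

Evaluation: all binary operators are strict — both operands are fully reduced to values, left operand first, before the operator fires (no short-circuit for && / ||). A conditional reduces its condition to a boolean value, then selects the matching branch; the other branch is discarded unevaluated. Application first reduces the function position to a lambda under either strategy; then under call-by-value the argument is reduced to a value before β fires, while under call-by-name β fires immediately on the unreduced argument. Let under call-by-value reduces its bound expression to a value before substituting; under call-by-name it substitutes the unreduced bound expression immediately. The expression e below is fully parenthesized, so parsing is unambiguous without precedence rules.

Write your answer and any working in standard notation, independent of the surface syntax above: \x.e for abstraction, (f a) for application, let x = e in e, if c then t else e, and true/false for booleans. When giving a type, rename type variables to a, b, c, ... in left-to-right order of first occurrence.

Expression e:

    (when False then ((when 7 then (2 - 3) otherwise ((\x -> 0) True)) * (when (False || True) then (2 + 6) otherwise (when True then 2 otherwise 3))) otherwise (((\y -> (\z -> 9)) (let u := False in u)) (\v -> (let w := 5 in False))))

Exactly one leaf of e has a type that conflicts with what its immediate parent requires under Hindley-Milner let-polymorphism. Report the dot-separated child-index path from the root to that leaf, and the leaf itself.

Derivation:
  unify Bool ~ Bool
  unify Int ~ Bool
  FAIL: mismatch Int ~ Bool

Answer: 1.0.0 : 7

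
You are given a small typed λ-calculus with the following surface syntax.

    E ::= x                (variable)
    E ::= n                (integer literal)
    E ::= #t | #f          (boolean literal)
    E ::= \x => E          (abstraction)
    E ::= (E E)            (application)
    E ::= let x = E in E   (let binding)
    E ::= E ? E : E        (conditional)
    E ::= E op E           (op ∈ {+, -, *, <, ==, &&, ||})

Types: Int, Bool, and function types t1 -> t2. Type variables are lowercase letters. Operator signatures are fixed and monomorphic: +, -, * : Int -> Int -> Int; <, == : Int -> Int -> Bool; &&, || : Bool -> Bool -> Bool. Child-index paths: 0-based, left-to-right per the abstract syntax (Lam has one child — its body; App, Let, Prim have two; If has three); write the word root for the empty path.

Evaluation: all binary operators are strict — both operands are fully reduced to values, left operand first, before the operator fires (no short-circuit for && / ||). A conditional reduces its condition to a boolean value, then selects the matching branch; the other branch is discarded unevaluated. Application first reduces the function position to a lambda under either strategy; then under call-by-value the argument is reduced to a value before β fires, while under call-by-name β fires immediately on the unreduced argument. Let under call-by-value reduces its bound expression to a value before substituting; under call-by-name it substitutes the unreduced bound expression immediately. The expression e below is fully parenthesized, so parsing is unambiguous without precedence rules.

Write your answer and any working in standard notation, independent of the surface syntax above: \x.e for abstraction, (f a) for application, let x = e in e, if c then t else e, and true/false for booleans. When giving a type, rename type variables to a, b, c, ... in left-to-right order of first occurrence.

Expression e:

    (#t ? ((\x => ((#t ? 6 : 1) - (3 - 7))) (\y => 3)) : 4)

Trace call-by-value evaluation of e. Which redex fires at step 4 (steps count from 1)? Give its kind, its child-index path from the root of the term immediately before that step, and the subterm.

Derivation:
step 0: (if true then ((\x.((if true then 6 else 1) - (3 - 7))) (\y.3)) else 4)
step 1: [if@root] ((\x.((if true then 6 else 1) - (3 - 7))) (\y.3))
step 2: [beta@root] ((if true then 6 else 1) - (3 - 7))
step 3: [if@0] (6 - (3 - 7))
step 4: [delta@1] (6 - -4)

Answer: delta at 1 : (3 - 7)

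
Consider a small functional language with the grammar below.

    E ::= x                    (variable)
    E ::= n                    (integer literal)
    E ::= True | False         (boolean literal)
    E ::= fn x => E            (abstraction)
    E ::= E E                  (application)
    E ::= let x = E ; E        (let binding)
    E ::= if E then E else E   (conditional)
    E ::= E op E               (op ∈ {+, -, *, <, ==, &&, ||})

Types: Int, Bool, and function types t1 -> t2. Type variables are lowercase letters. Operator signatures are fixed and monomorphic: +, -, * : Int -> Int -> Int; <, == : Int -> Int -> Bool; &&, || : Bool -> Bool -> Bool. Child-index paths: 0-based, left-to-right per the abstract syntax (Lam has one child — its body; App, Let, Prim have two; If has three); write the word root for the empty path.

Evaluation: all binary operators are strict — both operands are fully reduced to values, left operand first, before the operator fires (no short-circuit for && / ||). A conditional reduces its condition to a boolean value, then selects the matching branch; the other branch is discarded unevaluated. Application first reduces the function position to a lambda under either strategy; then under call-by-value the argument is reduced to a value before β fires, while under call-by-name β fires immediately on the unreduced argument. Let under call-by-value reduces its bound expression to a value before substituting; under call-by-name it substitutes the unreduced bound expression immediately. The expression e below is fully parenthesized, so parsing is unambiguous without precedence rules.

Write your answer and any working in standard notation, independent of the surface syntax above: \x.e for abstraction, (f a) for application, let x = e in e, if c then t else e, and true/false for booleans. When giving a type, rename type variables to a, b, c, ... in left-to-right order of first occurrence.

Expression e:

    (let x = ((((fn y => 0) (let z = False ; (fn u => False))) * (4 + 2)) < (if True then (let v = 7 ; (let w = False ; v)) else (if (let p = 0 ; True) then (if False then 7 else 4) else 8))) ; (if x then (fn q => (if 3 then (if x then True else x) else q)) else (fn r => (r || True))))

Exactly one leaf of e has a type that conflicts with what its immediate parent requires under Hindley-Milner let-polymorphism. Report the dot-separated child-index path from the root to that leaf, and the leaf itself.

Answer: 1.1.0.0 : 3

Working:
\y._ : a -> Int
let z : Bool
\u._ : b -> Bool
  unify a -> Int ~ (b -> Bool) -> c
  unify a ~ b -> Bool
  unify Int ~ c
_ _ : Int
  unify Int ~ Int
  unify Int ~ Int
  unify Int ~ Int
  unify Int ~ Int
  unify Int ~ Int
  unify Bool ~ Bool
let v : Int
let w : Bool
v : Int
let p : Int
  unify Bool ~ Bool
  unify Bool ~ Bool
  unify Int ~ Int
  unify Int ~ Int
  unify Int ~ Int
  unify Int ~ Int
let x : Bool
x : Bool
  unify Bool ~ Bool
  unify Int ~ Bool
  FAIL: mismatch Int ~ Bool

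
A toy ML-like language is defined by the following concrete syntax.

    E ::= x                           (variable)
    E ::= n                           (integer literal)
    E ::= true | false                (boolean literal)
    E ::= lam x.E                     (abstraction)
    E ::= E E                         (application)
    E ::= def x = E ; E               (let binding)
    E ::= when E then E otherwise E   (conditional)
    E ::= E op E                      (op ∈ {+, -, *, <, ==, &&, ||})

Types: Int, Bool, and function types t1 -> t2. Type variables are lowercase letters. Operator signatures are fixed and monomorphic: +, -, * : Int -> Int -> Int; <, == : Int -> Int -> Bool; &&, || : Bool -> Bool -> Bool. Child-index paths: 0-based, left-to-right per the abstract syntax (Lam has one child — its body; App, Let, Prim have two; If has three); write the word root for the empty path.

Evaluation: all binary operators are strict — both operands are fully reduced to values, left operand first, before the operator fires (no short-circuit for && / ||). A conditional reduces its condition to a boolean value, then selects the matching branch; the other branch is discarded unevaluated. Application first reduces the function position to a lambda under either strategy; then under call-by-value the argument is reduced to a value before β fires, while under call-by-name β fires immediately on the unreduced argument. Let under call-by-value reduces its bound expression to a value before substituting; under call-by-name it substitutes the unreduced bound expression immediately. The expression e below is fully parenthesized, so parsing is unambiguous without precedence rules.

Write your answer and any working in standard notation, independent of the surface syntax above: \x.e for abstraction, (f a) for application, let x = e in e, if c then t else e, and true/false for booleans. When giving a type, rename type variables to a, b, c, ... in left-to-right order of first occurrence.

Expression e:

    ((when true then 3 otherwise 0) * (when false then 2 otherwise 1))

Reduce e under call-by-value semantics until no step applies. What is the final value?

Derivation:
step 0: ((if true then 3 else 0) * (if false then 2 else 1))
step 1: [if@0] (3 * (if false then 2 else 1))
step 2: [if@1] (3 * 1)
step 3: [delta@root] 3

Answer: 3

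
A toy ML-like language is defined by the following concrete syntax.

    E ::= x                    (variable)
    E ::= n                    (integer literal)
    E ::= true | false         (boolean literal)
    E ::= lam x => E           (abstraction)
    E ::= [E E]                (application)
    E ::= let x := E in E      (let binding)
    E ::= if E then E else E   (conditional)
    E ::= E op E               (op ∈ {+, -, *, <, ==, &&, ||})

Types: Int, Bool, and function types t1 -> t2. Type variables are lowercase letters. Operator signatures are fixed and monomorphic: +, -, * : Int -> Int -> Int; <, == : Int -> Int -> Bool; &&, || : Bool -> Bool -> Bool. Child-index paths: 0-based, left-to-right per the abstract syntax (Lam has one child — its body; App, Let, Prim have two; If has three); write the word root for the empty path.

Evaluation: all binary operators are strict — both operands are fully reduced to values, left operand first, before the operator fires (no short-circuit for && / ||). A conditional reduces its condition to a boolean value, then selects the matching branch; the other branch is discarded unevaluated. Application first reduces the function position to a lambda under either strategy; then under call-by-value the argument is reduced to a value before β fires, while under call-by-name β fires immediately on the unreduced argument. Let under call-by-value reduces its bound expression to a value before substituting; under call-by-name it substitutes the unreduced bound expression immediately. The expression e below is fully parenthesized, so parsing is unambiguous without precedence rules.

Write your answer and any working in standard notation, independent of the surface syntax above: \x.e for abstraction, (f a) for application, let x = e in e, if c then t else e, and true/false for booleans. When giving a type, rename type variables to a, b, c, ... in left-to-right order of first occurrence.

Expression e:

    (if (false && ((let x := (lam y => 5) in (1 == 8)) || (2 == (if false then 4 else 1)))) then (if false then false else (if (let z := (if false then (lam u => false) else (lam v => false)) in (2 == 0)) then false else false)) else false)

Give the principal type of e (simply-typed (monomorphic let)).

Derivation:
  unify Bool ~ Bool
\y._ : a -> Int
let x : a -> Int
  unify Int ~ Int
  unify Int ~ Int
  unify Bool ~ Bool
  unify Int ~ Int
  unify Bool ~ Bool
  unify Int ~ Int
  unify Int ~ Int
  unify Bool ~ Bool
  unify Bool ~ Bool
  unify Bool ~ Bool
  unify Bool ~ Bool
  unify Bool ~ Bool
\u._ : b -> Bool
\v._ : c -> Bool
  unify b -> Bool ~ c -> Bool
  unify b ~ c
  unify Bool ~ Bool
let z : c -> Bool
  unify Int ~ Int
  unify Int ~ Int
  unify Bool ~ Bool
  unify Bool ~ Bool
  unify Bool ~ Bool
  unify Bool ~ Bool

Answer: Bool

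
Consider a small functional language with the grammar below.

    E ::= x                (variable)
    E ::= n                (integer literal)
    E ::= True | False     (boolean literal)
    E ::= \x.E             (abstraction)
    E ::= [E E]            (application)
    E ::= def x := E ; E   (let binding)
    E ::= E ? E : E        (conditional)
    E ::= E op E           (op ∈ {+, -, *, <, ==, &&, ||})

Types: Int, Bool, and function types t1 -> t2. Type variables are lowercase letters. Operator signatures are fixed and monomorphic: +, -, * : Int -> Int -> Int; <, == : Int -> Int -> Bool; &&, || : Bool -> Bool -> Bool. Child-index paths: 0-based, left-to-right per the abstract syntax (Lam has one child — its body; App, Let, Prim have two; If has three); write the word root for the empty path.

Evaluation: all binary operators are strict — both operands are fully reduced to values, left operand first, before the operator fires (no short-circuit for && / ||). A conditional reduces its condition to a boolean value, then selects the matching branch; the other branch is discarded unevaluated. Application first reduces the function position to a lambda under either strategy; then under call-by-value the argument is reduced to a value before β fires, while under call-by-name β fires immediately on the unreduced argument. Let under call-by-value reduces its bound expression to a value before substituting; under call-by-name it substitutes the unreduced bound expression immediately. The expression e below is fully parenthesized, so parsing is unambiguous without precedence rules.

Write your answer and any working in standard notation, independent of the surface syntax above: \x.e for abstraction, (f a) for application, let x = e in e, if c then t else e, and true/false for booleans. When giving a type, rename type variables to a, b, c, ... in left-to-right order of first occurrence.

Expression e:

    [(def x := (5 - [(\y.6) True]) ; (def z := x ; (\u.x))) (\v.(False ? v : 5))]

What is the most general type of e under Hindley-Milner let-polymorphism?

Answer: Int

Derivation:
  unify Int ~ Int
\y._ : a -> Int
  unify a -> Int ~ Bool -> b
  unify a ~ Bool
  unify Int ~ b
_ _ : Int
  unify Int ~ Int
let x : Int
x : Int
let z : Int
x : Int
\u._ : c -> Int
  unify Bool ~ Bool
v : d
  unify d ~ Int
\v._ : Int -> Int
  unify c -> Int ~ (Int -> Int) -> e
  unify c ~ Int -> Int
  unify Int ~ e
_ _ : Int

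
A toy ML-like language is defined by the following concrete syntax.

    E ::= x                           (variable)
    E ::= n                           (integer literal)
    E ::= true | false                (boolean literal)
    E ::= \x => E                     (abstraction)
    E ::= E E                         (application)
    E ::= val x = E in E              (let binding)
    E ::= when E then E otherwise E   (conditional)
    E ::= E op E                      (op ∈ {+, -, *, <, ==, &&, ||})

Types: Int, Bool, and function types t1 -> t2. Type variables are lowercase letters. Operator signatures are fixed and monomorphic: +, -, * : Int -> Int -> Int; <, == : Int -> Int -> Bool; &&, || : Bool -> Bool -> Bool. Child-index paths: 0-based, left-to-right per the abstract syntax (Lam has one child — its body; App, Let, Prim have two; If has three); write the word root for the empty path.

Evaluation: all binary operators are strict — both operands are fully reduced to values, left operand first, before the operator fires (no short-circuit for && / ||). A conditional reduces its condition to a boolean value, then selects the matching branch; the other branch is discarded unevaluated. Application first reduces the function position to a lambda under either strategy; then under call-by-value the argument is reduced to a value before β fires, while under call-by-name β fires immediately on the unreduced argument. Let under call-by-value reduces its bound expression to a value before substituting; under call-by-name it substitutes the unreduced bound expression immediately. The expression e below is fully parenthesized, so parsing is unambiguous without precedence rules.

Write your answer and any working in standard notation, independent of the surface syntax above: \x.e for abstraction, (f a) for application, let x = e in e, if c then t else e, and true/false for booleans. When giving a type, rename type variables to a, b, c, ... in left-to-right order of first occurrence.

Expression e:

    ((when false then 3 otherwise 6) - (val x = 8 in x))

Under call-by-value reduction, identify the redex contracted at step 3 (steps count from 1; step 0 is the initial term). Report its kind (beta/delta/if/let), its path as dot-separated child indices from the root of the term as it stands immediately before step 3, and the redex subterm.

Working:
step 0: ((if false then 3 else 6) - (let x = 8 in x))
step 1: [if@0] (6 - (let x = 8 in x))
step 2: [let@1] (6 - 8)
step 3: [delta@root] -2

Answer: delta at root : (6 - 8)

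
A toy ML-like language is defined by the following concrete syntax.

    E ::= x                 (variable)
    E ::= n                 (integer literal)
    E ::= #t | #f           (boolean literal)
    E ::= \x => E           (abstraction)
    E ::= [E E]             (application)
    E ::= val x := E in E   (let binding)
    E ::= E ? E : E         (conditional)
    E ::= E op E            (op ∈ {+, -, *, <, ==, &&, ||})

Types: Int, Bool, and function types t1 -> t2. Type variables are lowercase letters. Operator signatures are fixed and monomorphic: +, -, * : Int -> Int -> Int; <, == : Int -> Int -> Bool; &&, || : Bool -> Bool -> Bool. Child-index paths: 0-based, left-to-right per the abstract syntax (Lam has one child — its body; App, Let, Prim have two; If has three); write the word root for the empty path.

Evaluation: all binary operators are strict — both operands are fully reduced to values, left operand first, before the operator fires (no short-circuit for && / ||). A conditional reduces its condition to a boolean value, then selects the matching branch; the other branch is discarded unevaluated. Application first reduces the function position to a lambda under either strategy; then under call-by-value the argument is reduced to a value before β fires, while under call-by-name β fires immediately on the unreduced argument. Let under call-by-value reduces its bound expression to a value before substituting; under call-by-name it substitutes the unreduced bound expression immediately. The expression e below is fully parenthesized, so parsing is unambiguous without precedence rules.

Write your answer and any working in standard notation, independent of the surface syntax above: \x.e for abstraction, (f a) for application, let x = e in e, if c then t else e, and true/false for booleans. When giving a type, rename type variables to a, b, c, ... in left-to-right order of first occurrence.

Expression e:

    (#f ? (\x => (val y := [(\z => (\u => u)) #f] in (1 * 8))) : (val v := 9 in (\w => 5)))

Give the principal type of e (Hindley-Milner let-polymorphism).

Answer: a -> Int

Derivation:
  unify Bool ~ Bool
u : c
\u._ : c -> c
\z._ : b -> c -> c
  unify b -> c -> c ~ Bool -> d
  unify b ~ Bool
  unify c -> c ~ d
_ _ : c -> c
let y : forall. c -> c
  unify Int ~ Int
  unify Int ~ Int
\x._ : a -> Int
let v : Int
\w._ : e -> Int
  unify a -> Int ~ e -> Int
  unify a ~ e
  unify Int ~ Int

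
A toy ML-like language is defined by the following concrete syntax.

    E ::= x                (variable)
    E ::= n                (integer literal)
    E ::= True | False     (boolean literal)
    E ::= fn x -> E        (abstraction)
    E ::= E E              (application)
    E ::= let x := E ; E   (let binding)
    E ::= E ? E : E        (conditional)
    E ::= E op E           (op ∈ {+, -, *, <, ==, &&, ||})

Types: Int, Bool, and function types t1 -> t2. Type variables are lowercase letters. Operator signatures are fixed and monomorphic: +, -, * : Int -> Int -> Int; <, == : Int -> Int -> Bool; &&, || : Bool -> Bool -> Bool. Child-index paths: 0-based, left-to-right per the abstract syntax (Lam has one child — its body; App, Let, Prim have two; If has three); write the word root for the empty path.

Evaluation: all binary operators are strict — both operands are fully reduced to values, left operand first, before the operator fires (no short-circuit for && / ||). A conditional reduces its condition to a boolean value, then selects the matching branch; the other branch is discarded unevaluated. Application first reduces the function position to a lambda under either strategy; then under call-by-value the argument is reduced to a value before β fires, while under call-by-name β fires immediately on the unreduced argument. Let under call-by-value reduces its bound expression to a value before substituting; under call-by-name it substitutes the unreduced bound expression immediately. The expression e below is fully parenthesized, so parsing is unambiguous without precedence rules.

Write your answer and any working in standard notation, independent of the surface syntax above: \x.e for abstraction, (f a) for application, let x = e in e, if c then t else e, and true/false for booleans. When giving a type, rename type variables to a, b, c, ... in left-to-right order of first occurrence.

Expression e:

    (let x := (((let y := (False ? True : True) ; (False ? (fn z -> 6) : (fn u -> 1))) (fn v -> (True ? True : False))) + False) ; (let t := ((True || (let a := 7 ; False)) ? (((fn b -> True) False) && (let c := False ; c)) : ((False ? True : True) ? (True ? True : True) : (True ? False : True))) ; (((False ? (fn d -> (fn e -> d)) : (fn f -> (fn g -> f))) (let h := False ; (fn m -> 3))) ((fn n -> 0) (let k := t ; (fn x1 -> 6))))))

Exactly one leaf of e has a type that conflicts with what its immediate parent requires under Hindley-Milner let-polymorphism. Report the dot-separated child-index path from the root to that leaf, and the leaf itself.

Trace:
  unify Bool ~ Bool
  unify Bool ~ Bool
let y : Bool
  unify Bool ~ Bool
\z._ : a -> Int
\u._ : b -> Int
  unify a -> Int ~ b -> Int
  unify a ~ b
  unify Int ~ Int
  unify Bool ~ Bool
  unify Bool ~ Bool
\v._ : c -> Bool
  unify b -> Int ~ (c -> Bool) -> d
  unify b ~ c -> Bool
  unify Int ~ d
_ _ : Int
  unify Int ~ Int
  unify Bool ~ Int
  FAIL: mismatch Bool ~ Int

Answer: 0.1 : false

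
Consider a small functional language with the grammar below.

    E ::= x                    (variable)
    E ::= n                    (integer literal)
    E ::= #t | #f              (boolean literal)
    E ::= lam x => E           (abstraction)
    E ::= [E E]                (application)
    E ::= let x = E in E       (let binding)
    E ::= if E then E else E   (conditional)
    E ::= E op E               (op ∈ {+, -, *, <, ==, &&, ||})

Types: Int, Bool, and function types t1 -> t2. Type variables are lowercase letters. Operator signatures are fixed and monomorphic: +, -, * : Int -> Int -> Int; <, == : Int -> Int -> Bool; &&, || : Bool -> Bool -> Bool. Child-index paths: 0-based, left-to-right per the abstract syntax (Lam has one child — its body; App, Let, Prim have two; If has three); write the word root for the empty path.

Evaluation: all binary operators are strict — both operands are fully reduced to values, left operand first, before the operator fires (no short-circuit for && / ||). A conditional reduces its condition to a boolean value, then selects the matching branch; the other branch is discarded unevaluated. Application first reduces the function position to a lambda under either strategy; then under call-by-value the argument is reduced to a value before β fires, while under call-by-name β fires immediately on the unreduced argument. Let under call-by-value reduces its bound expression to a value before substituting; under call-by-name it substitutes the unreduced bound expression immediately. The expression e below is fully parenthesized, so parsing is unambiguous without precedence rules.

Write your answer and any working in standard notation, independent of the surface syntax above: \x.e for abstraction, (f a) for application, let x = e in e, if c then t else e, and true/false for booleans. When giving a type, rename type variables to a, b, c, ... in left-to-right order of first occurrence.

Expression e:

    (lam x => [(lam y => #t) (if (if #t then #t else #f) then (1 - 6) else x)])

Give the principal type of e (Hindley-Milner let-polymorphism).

Answer: Int -> Bool

Working:
\y._ : b -> Bool
  unify Bool ~ Bool
  unify Bool ~ Bool
  unify Bool ~ Bool
  unify Int ~ Int
  unify Int ~ Int
x : a
  unify Int ~ a
  unify b -> Bool ~ Int -> c
  unify b ~ Int
  unify Bool ~ c
_ _ : Bool
\x._ : Int -> Bool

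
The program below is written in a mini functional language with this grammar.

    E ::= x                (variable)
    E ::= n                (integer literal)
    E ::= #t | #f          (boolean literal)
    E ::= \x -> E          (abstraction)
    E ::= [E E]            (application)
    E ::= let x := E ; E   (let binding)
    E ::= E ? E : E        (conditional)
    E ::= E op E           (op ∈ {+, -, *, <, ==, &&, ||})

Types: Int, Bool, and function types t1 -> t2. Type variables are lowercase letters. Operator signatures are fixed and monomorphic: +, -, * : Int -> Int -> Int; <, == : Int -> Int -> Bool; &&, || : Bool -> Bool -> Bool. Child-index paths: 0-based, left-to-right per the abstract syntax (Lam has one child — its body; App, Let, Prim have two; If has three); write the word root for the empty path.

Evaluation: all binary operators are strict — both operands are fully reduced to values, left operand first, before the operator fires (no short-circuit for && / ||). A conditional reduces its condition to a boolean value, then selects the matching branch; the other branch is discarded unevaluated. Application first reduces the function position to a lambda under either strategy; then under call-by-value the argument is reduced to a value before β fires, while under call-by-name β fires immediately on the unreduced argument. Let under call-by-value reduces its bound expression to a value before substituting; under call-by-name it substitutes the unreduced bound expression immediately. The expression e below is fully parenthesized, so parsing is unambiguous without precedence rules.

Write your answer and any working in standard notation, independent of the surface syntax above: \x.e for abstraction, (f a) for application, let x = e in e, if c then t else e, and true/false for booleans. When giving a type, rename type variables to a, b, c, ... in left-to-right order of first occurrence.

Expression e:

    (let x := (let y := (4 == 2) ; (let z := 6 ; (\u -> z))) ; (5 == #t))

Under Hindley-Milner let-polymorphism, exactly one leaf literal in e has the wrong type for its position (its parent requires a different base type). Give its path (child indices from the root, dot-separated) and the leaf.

Trace:
  unify Int ~ Int
  unify Int ~ Int
let y : Bool
let z : Int
z : Int
\u._ : a -> Int
let x : forall. a -> Int
  unify Int ~ Int
  unify Bool ~ Int
  FAIL: mismatch Bool ~ Int

Answer: 1.1 : true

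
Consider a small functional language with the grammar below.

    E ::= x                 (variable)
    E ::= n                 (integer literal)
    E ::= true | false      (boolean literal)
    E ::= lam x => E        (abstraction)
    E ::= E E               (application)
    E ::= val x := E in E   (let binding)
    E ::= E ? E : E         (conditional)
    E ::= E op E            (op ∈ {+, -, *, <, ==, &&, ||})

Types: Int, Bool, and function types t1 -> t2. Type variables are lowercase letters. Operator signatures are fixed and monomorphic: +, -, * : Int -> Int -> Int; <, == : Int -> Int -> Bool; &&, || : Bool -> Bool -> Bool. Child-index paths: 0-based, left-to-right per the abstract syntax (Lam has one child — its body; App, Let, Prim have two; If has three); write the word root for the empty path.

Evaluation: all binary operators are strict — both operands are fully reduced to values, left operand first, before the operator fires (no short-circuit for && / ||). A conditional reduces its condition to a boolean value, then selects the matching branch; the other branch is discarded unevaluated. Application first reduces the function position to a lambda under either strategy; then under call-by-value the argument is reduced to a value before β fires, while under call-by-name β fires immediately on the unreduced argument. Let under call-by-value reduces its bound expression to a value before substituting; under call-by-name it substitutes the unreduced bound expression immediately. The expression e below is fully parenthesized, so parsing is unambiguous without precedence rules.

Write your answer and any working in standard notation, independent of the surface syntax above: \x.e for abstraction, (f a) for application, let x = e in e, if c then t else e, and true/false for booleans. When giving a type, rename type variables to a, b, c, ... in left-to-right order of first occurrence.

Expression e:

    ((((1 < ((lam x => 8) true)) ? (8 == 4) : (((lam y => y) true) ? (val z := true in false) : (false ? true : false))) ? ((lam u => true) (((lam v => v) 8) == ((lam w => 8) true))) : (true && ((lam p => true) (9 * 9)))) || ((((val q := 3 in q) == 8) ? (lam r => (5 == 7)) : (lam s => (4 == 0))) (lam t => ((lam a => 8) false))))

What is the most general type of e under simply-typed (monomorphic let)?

Trace:
  unify Int ~ Int
\x._ : a -> Int
  unify a -> Int ~ Bool -> b
  unify a ~ Bool
  unify Int ~ b
_ _ : Int
  unify Int ~ Int
  unify Bool ~ Bool
  unify Int ~ Int
  unify Int ~ Int
y : c
\y._ : c -> c
  unify c -> c ~ Bool -> d
  unify c ~ Bool
  unify Bool ~ d
_ _ : Bool
  unify Bool ~ Bool
let z : Bool
  unify Bool ~ Bool
  unify Bool ~ Bool
  unify Bool ~ Bool
  unify Bool ~ Bool
  unify Bool ~ Bool
\u._ : e -> Bool
v : f
\v._ : f -> f
  unify f -> f ~ Int -> g
  unify f ~ Int
  unify Int ~ g
_ _ : Int
  unify Int ~ Int
\w._ : h -> Int
  unify h -> Int ~ Bool -> i
  unify h ~ Bool
  unify Int ~ i
_ _ : Int
  unify Int ~ Int
  unify e -> Bool ~ Bool -> j
  unify e ~ Bool
  unify Bool ~ j
_ _ : Bool
  unify Bool ~ Bool
\p._ : k -> Bool
  unify Int ~ Int
  unify Int ~ Int
  unify k -> Bool ~ Int -> l
  unify k ~ Int
  unify Bool ~ l
_ _ : Bool
  unify Bool ~ Bool
  unify Bool ~ Bool
  unify Bool ~ Bool
let q : Int
q : Int
  unify Int ~ Int
  unify Int ~ Int
  unify Bool ~ Bool
  unify Int ~ Int
  unify Int ~ Int
\r._ : m -> Bool
  unify Int ~ Int
  unify Int ~ Int
\s._ : n -> Bool
  unify m -> Bool ~ n -> Bool
  unify m ~ n
  unify Bool ~ Bool
\a._ : p -> Int
  unify p -> Int ~ Bool -> q
  unify p ~ Bool
  unify Int ~ q
_ _ : Int
\t._ : o -> Int
  unify n -> Bool ~ (o -> Int) -> r
  unify n ~ o -> Int
  unify Bool ~ r
_ _ : Bool
  unify Bool ~ Bool

Answer: Bool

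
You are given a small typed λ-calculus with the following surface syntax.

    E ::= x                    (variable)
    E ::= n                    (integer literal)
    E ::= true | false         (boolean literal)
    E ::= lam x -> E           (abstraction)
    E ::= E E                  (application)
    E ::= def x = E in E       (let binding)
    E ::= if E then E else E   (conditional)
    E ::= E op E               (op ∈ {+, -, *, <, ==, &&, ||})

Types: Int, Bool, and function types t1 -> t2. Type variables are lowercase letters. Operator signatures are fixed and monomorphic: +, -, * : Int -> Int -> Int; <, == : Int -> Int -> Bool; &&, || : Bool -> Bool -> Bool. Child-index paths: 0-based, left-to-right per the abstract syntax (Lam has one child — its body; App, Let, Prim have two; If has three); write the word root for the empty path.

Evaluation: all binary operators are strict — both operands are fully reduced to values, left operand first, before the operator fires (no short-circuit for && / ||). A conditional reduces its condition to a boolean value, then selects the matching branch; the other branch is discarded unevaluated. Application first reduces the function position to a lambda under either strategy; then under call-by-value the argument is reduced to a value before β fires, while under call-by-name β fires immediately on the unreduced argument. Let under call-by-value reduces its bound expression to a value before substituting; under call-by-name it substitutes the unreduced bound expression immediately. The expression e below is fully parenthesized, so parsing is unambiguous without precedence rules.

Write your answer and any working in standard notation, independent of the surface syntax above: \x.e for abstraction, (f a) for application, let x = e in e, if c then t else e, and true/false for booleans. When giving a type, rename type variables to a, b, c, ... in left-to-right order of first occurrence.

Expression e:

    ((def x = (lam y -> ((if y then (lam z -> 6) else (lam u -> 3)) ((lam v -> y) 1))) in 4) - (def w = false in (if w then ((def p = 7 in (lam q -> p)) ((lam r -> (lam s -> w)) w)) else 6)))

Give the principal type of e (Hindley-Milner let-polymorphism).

Working:
y : a
  unify a ~ Bool
\z._ : b -> Int
\u._ : c -> Int
  unify b -> Int ~ c -> Int
  unify b ~ c
  unify Int ~ Int
y : Bool
\v._ : d -> Bool
  unify d -> Bool ~ Int -> e
  unify d ~ Int
  unify Bool ~ e
_ _ : Bool
  unify c -> Int ~ Bool -> f
  unify c ~ Bool
  unify Int ~ f
_ _ : Int
\y._ : Bool -> Int
let x : Bool -> Int
  unify Int ~ Int
let w : Bool
w : Bool
  unify Bool ~ Bool
let p : Int
p : Int
\q._ : g -> Int
w : Bool
\s._ : i -> Bool
\r._ : h -> i -> Bool
w : Bool
  unify h -> i -> Bool ~ Bool -> j
  unify h ~ Bool
  unify i -> Bool ~ j
_ _ : i -> Bool
  unify g -> Int ~ (i -> Bool) -> k
  unify g ~ i -> Bool
  unify Int ~ k
_ _ : Int
  unify Int ~ Int
  unify Int ~ Int

Answer: Int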